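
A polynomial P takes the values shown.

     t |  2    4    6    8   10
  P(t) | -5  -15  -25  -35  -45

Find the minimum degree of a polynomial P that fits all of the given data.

1

Forward differences of the values at t = 2, 4, 6, 8, 10:
  P  : -5  -15  -25  -35  -45
  Δ  : -10  -10  -10  -10
  Δ^2: 0  0  0
  Δ^3: 0  0
  Δ^4: 0
The first differences are constant (-10) and nonzero, while all higher differences vanish, so the minimal degree is 1.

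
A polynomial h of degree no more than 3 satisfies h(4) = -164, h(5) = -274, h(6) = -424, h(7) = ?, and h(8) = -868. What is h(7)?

-620

The 4 known points determine the degree-3 polynomial uniquely.
Write h(s) = as^3 + bs^2 + cs + d. Substituting each data point gives a linear system:
  64a + 16b + 4c + d = -164
  125a + 25b + 5c + d = -274
  216a + 36b + 6c + d = -424
  512a + 64b + 8c + d = -868
Solving the system yields a = -1, b = -5, c = -4, d = -4.
So h(s) = -s^3 - 5s^2 - 4s - 4.
Then h(7) = -620.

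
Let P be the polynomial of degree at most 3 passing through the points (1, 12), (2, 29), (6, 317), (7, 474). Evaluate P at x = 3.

Using the Lagrange interpolation formula with nodes 1, 2, 6, 7:
  L_0(x) = (x - 2)(x - 6)(x - 7) / -30
  L_1(x) = (x - 1)(x - 6)(x - 7) / 20
  L_2(x) = (x - 1)(x - 2)(x - 7) / -20
  L_3(x) = (x - 1)(x - 2)(x - 6) / 30
Then P(x) = 12·L_0(x) + 29·L_1(x) + 317·L_2(x) + 474·L_3(x).
Expanding and collecting terms gives P(x) = x^3 + 2x^2 + 4x + 5.
Evaluating at x = 3: P(3) = 62.

62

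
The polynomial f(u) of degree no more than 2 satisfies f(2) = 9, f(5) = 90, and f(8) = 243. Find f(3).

Write f(u) = au^2 + bu + c. Substituting each data point gives a linear system:
  4a + 2b + c = 9
  25a + 5b + c = 90
  64a + 8b + c = 243
Solving the system yields a = 4, b = -1, c = -5.
So f(u) = 4u^2 - u - 5.
Then f(3) = 28.

28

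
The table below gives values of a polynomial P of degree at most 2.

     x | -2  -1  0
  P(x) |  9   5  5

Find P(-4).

Write P(x) = ax^2 + bx + c. Substituting each data point gives a linear system:
  4a - 2b + c = 9
  a - b + c = 5
  c = 5
Solving the system yields a = 2, b = 2, c = 5.
So P(x) = 2x^2 + 2x + 5.
Then P(-4) = 29.

29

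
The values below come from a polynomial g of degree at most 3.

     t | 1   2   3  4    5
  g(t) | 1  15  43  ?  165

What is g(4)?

On equispaced nodes a degree-3 polynomial has vanishing fourth forward difference, so
  g(1) - 4·g(2) + 6·g(3) - 4·g(4) + g(5) = 0.
Substituting the known values and solving for g(4):
  -4·g(4) = -364
  g(4) = 91.

91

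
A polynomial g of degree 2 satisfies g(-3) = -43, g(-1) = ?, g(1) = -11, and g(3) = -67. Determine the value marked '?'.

-3

The 3 known points determine the degree-2 polynomial uniquely.
Write g(n) = an^2 + bn + c. Substituting each data point gives a linear system:
  9a - 3b + c = -43
  a + b + c = -11
  9a + 3b + c = -67
Solving the system yields a = -6, b = -4, c = -1.
So g(n) = -6n² - 4n - 1.
Then g(-1) = -3.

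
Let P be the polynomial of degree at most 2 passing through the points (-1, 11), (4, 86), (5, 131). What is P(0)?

Using the Lagrange interpolation formula with nodes -1, 4, 5:
  L_0(u) = (u - 4)(u - 5) / 30
  L_1(u) = (u + 1)(u - 5) / -5
  L_2(u) = (u + 1)(u - 4) / 6
Then P(u) = 11·L_0(u) + 86·L_1(u) + 131·L_2(u).
Expanding and collecting terms gives P(u) = 5u^2 + 6.
Evaluating at u = 0: P(0) = 6.

6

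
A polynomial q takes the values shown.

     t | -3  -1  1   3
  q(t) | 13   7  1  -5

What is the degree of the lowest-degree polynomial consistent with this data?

1

Divided differences on the nodes -3, -1, 1, 3:
  order 0: 13  7  1  -5
  order 1: -3  -3  -3
  order 2: 0  0
  order 3: 0
The order-1 divided differences are all -3 (nonzero) and every higher order vanishes, so the data lies on a polynomial of degree exactly 1.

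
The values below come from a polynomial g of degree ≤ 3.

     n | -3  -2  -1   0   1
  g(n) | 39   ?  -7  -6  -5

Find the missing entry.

The 4 known points determine the degree-3 polynomial uniquely.
Write g(n) = an^3 + bn^2 + cn + d. Substituting each data point gives a linear system:
  -27a + 9b - 3c + d = 39
  -a + b - c + d = -7
  d = -6
  a + b + c + d = -5
Solving the system yields a = -2, b = 0, c = 3, d = -6.
So g(n) = -2n^3 + 3n - 6.
Then g(-2) = 4.

4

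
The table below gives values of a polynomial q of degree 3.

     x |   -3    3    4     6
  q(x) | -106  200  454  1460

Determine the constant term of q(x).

2

Write q(x) = ax^3 + bx^2 + cx + d. Substituting each data point gives a linear system:
  -27a + 9b - 3c + d = -106
  27a + 9b + 3c + d = 200
  64a + 16b + 4c + d = 454
  216a + 36b + 6c + d = 1460
Solving the system yields a = 6, b = 5, c = -3, d = 2.
So q(x) = 6x^3 + 5x^2 - 3x + 2.
The constant term is 2.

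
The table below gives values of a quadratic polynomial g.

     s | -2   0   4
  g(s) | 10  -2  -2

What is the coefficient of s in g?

-4

Write g(s) = as^2 + bs + c. Substituting each data point gives a linear system:
  4a - 2b + c = 10
  c = -2
  16a + 4b + c = -2
Solving the system yields a = 1, b = -4, c = -2.
So g(s) = s^2 - 4s - 2.
The coefficient of s is -4.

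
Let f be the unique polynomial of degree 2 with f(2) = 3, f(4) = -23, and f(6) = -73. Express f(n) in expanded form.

Using the Lagrange interpolation formula with nodes 2, 4, 6:
  L_0(n) = (n - 4)(n - 6) / 8
  L_1(n) = (n - 2)(n - 6) / -4
  L_2(n) = (n - 2)(n - 4) / 8
Then f(n) = 3·L_0(n) - 23·L_1(n) - 73·L_2(n).
Expanding and collecting terms gives f(n) = -3n^2 + 5n + 5.
Check: f(2) = 3. ✓

f(n) = -3n^2 + 5n + 5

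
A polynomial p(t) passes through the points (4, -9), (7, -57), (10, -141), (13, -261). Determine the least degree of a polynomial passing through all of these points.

Forward differences of the values at t = 4, 7, 10, 13:
  p  : -9  -57  -141  -261
  Δ  : -48  -84  -120
  Δ^2: -36  -36
  Δ^3: 0
The second differences are constant (-36) and nonzero, while all higher differences vanish, so the minimal degree is 2.

2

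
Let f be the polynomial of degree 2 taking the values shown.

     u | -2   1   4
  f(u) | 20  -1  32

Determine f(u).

Using the Lagrange interpolation formula with nodes -2, 1, 4:
  L_0(u) = (u - 1)(u - 4) / 18
  L_1(u) = (u + 2)(u - 4) / -9
  L_2(u) = (u + 2)(u - 1) / 18
Then f(u) = 20·L_0(u) - 1·L_1(u) + 32·L_2(u).
Expanding and collecting terms gives f(u) = 3u^2 - 4u.
Check: f(4) = 32. ✓

f(u) = 3u^2 - 4u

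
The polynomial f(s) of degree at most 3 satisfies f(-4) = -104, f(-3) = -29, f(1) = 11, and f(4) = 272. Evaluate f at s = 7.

Write f(s) = as^3 + bs^2 + cs + d. Substituting each data point gives a linear system:
  -64a + 16b - 4c + d = -104
  -27a + 9b - 3c + d = -29
  a + b + c + d = 11
  64a + 16b + 4c + d = 272
Solving the system yields a = 3, b = 5, c = -1, d = 4.
So f(s) = 3s^3 + 5s^2 - s + 4.
Then f(7) = 1271.

1271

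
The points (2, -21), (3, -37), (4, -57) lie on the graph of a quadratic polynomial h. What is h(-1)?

3

Forward differences of the values at n = 2, 3, 4:
  h  : -21  -37  -57
  Δ  : -16  -20
  Δ^2: -4
The second differences are constant, confirming degree 2.
Interpolating (Newton forward form) and evaluating at n = -1 gives h(-1) = 3.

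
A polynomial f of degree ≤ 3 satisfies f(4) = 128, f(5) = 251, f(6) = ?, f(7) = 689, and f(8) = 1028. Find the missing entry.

434

On equispaced nodes a degree-3 polynomial has vanishing fourth forward difference, so
  f(4) - 4·f(5) + 6·f(6) - 4·f(7) + f(8) = 0.
Substituting the known values and solving for f(6):
  6·f(6) = 2604
  f(6) = 434.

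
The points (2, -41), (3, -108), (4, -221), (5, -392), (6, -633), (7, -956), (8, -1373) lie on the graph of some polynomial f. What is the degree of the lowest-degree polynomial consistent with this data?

3

Forward differences of the values at x = 2, 3, 4, 5, 6, 7, 8:
  f  : -41  -108  -221  -392  -633  -956  -1373
  Δ  : -67  -113  -171  -241  -323  -417
  Δ^2: -46  -58  -70  -82  -94
  Δ^3: -12  -12  -12  -12
  Δ^4: 0  0  0
  Δ^5: 0  0
  Δ^6: 0
The third differences are constant (-12) and nonzero, while all higher differences vanish, so the minimal degree is 3.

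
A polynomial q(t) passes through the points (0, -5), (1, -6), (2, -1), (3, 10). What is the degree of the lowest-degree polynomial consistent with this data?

Divided differences on the nodes 0, 1, 2, 3:
  order 0: -5  -6  -1  10
  order 1: -1  5  11
  order 2: 3  3
  order 3: 0
The order-2 divided differences are all 3 (nonzero) and every higher order vanishes, so the data lies on a polynomial of degree exactly 2.

2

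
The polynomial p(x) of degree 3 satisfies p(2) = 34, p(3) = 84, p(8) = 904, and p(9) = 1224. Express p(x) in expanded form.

Using the Lagrange interpolation formula with nodes 2, 3, 8, 9:
  L_0(x) = (x - 3)(x - 8)(x - 9) / -42
  L_1(x) = (x - 2)(x - 8)(x - 9) / 30
  L_2(x) = (x - 2)(x - 3)(x - 9) / -30
  L_3(x) = (x - 2)(x - 3)(x - 8) / 42
Then p(x) = 34·L_0(x) + 84·L_1(x) + 904·L_2(x) + 1224·L_3(x).
Expanding and collecting terms gives p(x) = x^3 + 6x^2 + x.
Check: p(3) = 84. ✓

p(x) = x^3 + 6x^2 + x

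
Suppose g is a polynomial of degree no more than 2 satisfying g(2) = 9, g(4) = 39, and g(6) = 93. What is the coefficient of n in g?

-3

Write g(n) = an^2 + bn + c. Substituting each data point gives a linear system:
  4a + 2b + c = 9
  16a + 4b + c = 39
  36a + 6b + c = 93
Solving the system yields a = 3, b = -3, c = 3.
So g(n) = 3n^2 - 3n + 3.
The coefficient of n is -3.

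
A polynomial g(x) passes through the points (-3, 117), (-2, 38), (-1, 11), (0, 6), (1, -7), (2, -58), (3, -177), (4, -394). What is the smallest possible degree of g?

Forward differences of the values at x = -3, -2, -1, 0, 1, 2, 3, 4:
  g  : 117  38  11  6  -7  -58  -177  -394
  Δ  : -79  -27  -5  -13  -51  -119  -217
  Δ^2: 52  22  -8  -38  -68  -98
  Δ^3: -30  -30  -30  -30  -30
  Δ^4: 0  0  0  0
  Δ^5: 0  0  0
  Δ^6: 0  0
  Δ^7: 0
The third differences are constant (-30) and nonzero, while all higher differences vanish, so the minimal degree is 3.

3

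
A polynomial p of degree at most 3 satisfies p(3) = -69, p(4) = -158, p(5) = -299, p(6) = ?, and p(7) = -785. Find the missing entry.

-504

The 4 known points determine the degree-3 polynomial uniquely.
Write p(u) = au^3 + bu^2 + cu + d. Substituting each data point gives a linear system:
  27a + 9b + 3c + d = -69
  64a + 16b + 4c + d = -158
  125a + 25b + 5c + d = -299
  343a + 49b + 7c + d = -785
Solving the system yields a = -2, b = -2, c = -1, d = 6.
So p(u) = -2u^3 - 2u^2 - u + 6.
Then p(6) = -504.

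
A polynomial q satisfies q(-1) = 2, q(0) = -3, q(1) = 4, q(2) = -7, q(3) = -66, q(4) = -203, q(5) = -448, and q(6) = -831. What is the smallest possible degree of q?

Forward differences of the values at s = -1, 0, 1, 2, 3, 4, 5, 6:
  q  : 2  -3  4  -7  -66  -203  -448  -831
  Δ  : -5  7  -11  -59  -137  -245  -383
  Δ^2: 12  -18  -48  -78  -108  -138
  Δ^3: -30  -30  -30  -30  -30
  Δ^4: 0  0  0  0
  Δ^5: 0  0  0
  Δ^6: 0  0
  Δ^7: 0
The third differences are constant (-30) and nonzero, while all higher differences vanish, so the minimal degree is 3.

3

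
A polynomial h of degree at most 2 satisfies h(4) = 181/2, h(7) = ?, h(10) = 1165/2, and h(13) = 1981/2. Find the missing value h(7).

565/2

The 3 known points determine the degree-2 polynomial uniquely.
Write h(u) = au^2 + bu + c. Substituting each data point gives a linear system:
  16a + 4b + c = 181/2
  100a + 10b + c = 1165/2
  169a + 13b + c = 1981/2
Solving the system yields a = 6, b = -2, c = 5/2.
So h(u) = 6u² - 2u + 5/2.
Then h(7) = 565/2.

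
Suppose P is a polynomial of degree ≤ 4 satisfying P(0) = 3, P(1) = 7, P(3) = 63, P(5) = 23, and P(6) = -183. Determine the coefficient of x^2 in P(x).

Write P(x) = ax^4 + bx^3 + cx^2 + dx + e. Substituting each data point gives a linear system:
  e = 3
  a + b + c + d + e = 7
  81a + 27b + 9c + 3d + e = 63
  625a + 125b + 25c + 5d + e = 23
  1296a + 216b + 36c + 6d + e = -183
Solving the system yields a = -1, b = 5, c = 1, d = -1, e = 3.
So P(x) = -x^4 + 5x^3 + x^2 - x + 3.
The coefficient of x^2 is 1.

1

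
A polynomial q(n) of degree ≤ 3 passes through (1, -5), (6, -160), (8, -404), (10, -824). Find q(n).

Write q(n) = an^3 + bn^2 + cn + d. Substituting each data point gives a linear system:
  a + b + c + d = -5
  216a + 36b + 6c + d = -160
  512a + 64b + 8c + d = -404
  1000a + 100b + 10c + d = -824
Solving the system yields a = -1, b = 2, c = -2, d = -4.
So q(n) = -n^3 + 2n^2 - 2n - 4.
Check: q(6) = -160. ✓

q(n) = -n^3 + 2n^2 - 2n - 4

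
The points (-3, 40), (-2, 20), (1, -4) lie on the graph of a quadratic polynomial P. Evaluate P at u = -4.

Using the Lagrange interpolation formula with nodes -3, -2, 1:
  L_0(u) = (u + 2)(u - 1) / 4
  L_1(u) = (u + 3)(u - 1) / -3
  L_2(u) = (u + 3)(u + 2) / 12
Then P(u) = 40·L_0(u) + 20·L_1(u) - 4·L_2(u).
Expanding and collecting terms gives P(u) = 3u² - 5u - 2.
Evaluating at u = -4: P(-4) = 66.

66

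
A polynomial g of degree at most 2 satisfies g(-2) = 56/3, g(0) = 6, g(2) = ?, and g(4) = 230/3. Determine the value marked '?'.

76/3

The 3 known points determine the degree-2 polynomial uniquely.
Write g(t) = at^2 + bt + c. Substituting each data point gives a linear system:
  4a - 2b + c = 56/3
  c = 6
  16a + 4b + c = 230/3
Solving the system yields a = 4, b = 5/3, c = 6.
So g(t) = 4t² + (5/3)t + 6.
Then g(2) = 76/3.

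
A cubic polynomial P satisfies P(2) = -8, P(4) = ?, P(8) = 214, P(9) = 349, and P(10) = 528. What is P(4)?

-6

The 4 known points determine the degree-3 polynomial uniquely.
Write P(n) = an^3 + bn^2 + cn + d. Substituting each data point gives a linear system:
  8a + 4b + 2c + d = -8
  512a + 64b + 8c + d = 214
  729a + 81b + 9c + d = 349
  1000a + 100b + 10c + d = 528
Solving the system yields a = 1, b = -5, c = 3, d = -2.
So P(n) = n³ - 5n² + 3n - 2.
Then P(4) = -6.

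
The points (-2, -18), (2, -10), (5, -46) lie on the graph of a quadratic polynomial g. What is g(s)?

Write g(s) = as^2 + bs + c. Substituting each data point gives a linear system:
  4a - 2b + c = -18
  4a + 2b + c = -10
  25a + 5b + c = -46
Solving the system yields a = -2, b = 2, c = -6.
So g(s) = -2s^2 + 2s - 6.
Check: g(2) = -10. ✓

g(s) = -2s^2 + 2s - 6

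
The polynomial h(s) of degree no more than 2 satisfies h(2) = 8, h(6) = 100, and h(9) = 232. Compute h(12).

418

Write h(s) = as^2 + bs + c. Substituting each data point gives a linear system:
  4a + 2b + c = 8
  36a + 6b + c = 100
  81a + 9b + c = 232
Solving the system yields a = 3, b = -1, c = -2.
So h(s) = 3s² - s - 2.
Then h(12) = 418.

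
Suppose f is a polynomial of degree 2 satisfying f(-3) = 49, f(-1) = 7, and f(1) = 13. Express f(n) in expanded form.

f(n) = 6n^2 + 3n + 4

Write f(n) = an^2 + bn + c. Substituting each data point gives a linear system:
  9a - 3b + c = 49
  a - b + c = 7
  a + b + c = 13
Solving the system yields a = 6, b = 3, c = 4.
So f(n) = 6n^2 + 3n + 4.
Check: f(-1) = 7. ✓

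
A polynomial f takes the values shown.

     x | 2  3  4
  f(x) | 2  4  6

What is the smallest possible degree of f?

1

Forward differences of the values at x = 2, 3, 4:
  f  : 2  4  6
  Δ  : 2  2
  Δ^2: 0
The first differences are constant (2) and nonzero, while all higher differences vanish, so the minimal degree is 1.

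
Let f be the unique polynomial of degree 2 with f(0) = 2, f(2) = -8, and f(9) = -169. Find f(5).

Write f(s) = as^2 + bs + c. Substituting each data point gives a linear system:
  c = 2
  4a + 2b + c = -8
  81a + 9b + c = -169
Solving the system yields a = -2, b = -1, c = 2.
So f(s) = -2s^2 - s + 2.
Then f(5) = -53.

-53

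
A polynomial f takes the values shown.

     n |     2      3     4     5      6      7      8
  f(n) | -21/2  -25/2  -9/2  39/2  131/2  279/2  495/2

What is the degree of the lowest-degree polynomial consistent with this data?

Forward differences of the values at n = 2, 3, 4, 5, 6, 7, 8:
  f  : -21/2  -25/2  -9/2  39/2  131/2  279/2  495/2
  Δ  : -2  8  24  46  74  108
  Δ^2: 10  16  22  28  34
  Δ^3: 6  6  6  6
  Δ^4: 0  0  0
  Δ^5: 0  0
  Δ^6: 0
The third differences are constant (6) and nonzero, while all higher differences vanish, so the minimal degree is 3.

3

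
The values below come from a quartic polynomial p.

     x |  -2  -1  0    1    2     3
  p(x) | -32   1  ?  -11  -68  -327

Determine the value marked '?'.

-6

On equispaced nodes a degree-4 polynomial has vanishing fifth forward difference, so
  - p(-2) + 5·p(-1) - 10·p(0) + 10·p(1) - 5·p(2) + p(3) = 0.
Substituting the known values and solving for p(0):
  -10·p(0) = 60
  p(0) = -6.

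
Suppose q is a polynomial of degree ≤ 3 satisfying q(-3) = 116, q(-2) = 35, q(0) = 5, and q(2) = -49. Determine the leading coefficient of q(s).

-5

Write q(s) = as^3 + bs^2 + cs + d. Substituting each data point gives a linear system:
  -27a + 9b - 3c + d = 116
  -8a + 4b - 2c + d = 35
  d = 5
  8a + 4b + 2c + d = -49
Solving the system yields a = -5, b = -3, c = -1, d = 5.
So q(s) = -5s^3 - 3s^2 - s + 5.
The leading coefficient is -5.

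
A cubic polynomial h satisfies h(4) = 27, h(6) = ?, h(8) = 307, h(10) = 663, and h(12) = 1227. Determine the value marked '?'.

111

On equispaced nodes a degree-3 polynomial has vanishing fourth forward difference, so
  h(4) - 4·h(6) + 6·h(8) - 4·h(10) + h(12) = 0.
Substituting the known values and solving for h(6):
  -4·h(6) = -444
  h(6) = 111.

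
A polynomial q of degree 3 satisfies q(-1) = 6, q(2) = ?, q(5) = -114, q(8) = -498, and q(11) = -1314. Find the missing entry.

0

On equispaced nodes a degree-3 polynomial has vanishing fourth forward difference, so
  q(-1) - 4·q(2) + 6·q(5) - 4·q(8) + q(11) = 0.
Substituting the known values and solving for q(2):
  -4·q(2) = 0
  q(2) = 0.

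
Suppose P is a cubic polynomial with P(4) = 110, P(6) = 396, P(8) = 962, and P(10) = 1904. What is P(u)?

P(u) = 2u^3 - u^2 + u - 6

Write P(u) = au^3 + bu^2 + cu + d. Substituting each data point gives a linear system:
  64a + 16b + 4c + d = 110
  216a + 36b + 6c + d = 396
  512a + 64b + 8c + d = 962
  1000a + 100b + 10c + d = 1904
Solving the system yields a = 2, b = -1, c = 1, d = -6.
So P(u) = 2u³ - u² + u - 6.
Check: P(4) = 110. ✓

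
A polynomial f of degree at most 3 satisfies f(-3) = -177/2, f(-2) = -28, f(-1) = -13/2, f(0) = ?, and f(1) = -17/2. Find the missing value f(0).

-6

The 4 known points determine the degree-3 polynomial uniquely.
Write f(n) = an^3 + bn^2 + cn + d. Substituting each data point gives a linear system:
  -27a + 9b - 3c + d = -177/2
  -8a + 4b - 2c + d = -28
  -a + b - c + d = -13/2
  a + b + c + d = -17/2
Solving the system yields a = 3, b = -3/2, c = -4, d = -6.
So f(n) = 3n^3 - (3/2)n^2 - 4n - 6.
Then f(0) = -6.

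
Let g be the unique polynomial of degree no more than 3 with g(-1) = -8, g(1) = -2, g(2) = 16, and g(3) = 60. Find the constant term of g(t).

-6

Write g(t) = at^3 + bt^2 + ct + d. Substituting each data point gives a linear system:
  -a + b - c + d = -8
  a + b + c + d = -2
  8a + 4b + 2c + d = 16
  27a + 9b + 3c + d = 60
Solving the system yields a = 2, b = 1, c = 1, d = -6.
So g(t) = 2t^3 + t^2 + t - 6.
The constant term is -6.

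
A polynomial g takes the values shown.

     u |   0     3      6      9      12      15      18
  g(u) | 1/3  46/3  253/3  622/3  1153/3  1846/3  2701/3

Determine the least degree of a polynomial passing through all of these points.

2

Forward differences of the values at u = 0, 3, 6, 9, 12, 15, 18:
  g  : 1/3  46/3  253/3  622/3  1153/3  1846/3  2701/3
  Δ  : 15  69  123  177  231  285
  Δ^2: 54  54  54  54  54
  Δ^3: 0  0  0  0
  Δ^4: 0  0  0
  Δ^5: 0  0
  Δ^6: 0
The second differences are constant (54) and nonzero, while all higher differences vanish, so the minimal degree is 2.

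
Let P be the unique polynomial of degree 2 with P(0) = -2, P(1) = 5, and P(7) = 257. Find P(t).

Write P(t) = at^2 + bt + c. Substituting each data point gives a linear system:
  c = -2
  a + b + c = 5
  49a + 7b + c = 257
Solving the system yields a = 5, b = 2, c = -2.
So P(t) = 5t^2 + 2t - 2.
Check: P(7) = 257. ✓

P(t) = 5t^2 + 2t - 2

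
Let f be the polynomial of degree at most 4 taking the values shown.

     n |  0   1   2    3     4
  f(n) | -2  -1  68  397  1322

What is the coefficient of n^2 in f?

Write f(n) = an^4 + bn^3 + cn^2 + dn + e. Substituting each data point gives a linear system:
  e = -2
  a + b + c + d + e = -1
  16a + 8b + 4c + 2d + e = 68
  81a + 27b + 9c + 3d + e = 397
  256a + 64b + 16c + 4d + e = 1322
Solving the system yields a = 6, b = -4, c = 4, d = -5, e = -2.
So f(n) = 6n^4 - 4n^3 + 4n^2 - 5n - 2.
The coefficient of n^2 is 4.

4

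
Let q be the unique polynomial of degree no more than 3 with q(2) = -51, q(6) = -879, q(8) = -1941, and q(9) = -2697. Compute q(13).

-7641

Using the Lagrange interpolation formula with nodes 2, 6, 8, 9:
  L_0(x) = (x - 6)(x - 8)(x - 9) / -168
  L_1(x) = (x - 2)(x - 8)(x - 9) / 24
  L_2(x) = (x - 2)(x - 6)(x - 9) / -12
  L_3(x) = (x - 2)(x - 6)(x - 8) / 21
Then q(x) = -51·L_0(x) - 879·L_1(x) - 1941·L_2(x) - 2697·L_3(x).
Expanding and collecting terms gives q(x) = -3x^3 - 6x^2 - 3x + 3.
Evaluating at x = 13: q(13) = -7641.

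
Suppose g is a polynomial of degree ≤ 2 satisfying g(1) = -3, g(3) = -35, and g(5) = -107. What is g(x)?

Write g(x) = ax^2 + bx + c. Substituting each data point gives a linear system:
  a + b + c = -3
  9a + 3b + c = -35
  25a + 5b + c = -107
Solving the system yields a = -5, b = 4, c = -2.
So g(x) = -5x^2 + 4x - 2.
Check: g(1) = -3. ✓

g(x) = -5x^2 + 4x - 2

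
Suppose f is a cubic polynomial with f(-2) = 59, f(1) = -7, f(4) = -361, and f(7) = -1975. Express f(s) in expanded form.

Write f(s) = as^3 + bs^2 + cs + d. Substituting each data point gives a linear system:
  -8a + 4b - 2c + d = 59
  a + b + c + d = -7
  64a + 16b + 4c + d = -361
  343a + 49b + 7c + d = -1975
Solving the system yields a = -6, b = 2, c = -2, d = -1.
So f(s) = -6s^3 + 2s^2 - 2s - 1.
Check: f(1) = -7. ✓

f(s) = -6s^3 + 2s^2 - 2s - 1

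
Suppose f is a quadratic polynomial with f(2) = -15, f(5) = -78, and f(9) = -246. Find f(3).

-30

Using the Lagrange interpolation formula with nodes 2, 5, 9:
  L_0(x) = (x - 5)(x - 9) / 21
  L_1(x) = (x - 2)(x - 9) / -12
  L_2(x) = (x - 2)(x - 5) / 28
Then f(x) = -15·L_0(x) - 78·L_1(x) - 246·L_2(x).
Expanding and collecting terms gives f(x) = -3x^2 - 3.
Evaluating at x = 3: f(3) = -30.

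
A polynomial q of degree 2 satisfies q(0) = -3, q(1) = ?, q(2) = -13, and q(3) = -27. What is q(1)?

On equispaced nodes a degree-2 polynomial has vanishing third forward difference, so
  - q(0) + 3·q(1) - 3·q(2) + q(3) = 0.
Substituting the known values and solving for q(1):
  3·q(1) = -15
  q(1) = -5.

-5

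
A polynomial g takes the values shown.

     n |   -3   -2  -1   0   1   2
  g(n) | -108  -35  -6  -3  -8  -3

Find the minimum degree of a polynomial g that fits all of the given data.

3

Forward differences of the values at n = -3, -2, -1, 0, 1, 2:
  g  : -108  -35  -6  -3  -8  -3
  Δ  : 73  29  3  -5  5
  Δ^2: -44  -26  -8  10
  Δ^3: 18  18  18
  Δ^4: 0  0
  Δ^5: 0
The third differences are constant (18) and nonzero, while all higher differences vanish, so the minimal degree is 3.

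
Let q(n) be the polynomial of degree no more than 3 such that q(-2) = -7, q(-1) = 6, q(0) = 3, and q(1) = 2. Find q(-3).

Forward differences of the values at n = -2, -1, 0, 1:
  q  : -7  6  3  2
  Δ  : 13  -3  -1
  Δ^2: -16  2
  Δ^3: 18
The third differences are constant, confirming degree 3.
Interpolating (Newton forward form) and evaluating at n = -3 gives q(-3) = -54.

-54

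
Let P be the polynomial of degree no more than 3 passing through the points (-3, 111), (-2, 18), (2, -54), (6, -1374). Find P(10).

-6246

Using the Lagrange interpolation formula with nodes -3, -2, 2, 6:
  L_0(t) = (t + 2)(t - 2)(t - 6) / -45
  L_1(t) = (t + 3)(t - 2)(t - 6) / 32
  L_2(t) = (t + 3)(t + 2)(t - 6) / -80
  L_3(t) = (t + 3)(t + 2)(t - 2) / 288
Then P(t) = 111·L_0(t) + 18·L_1(t) - 54·L_2(t) - 1374·L_3(t).
Expanding and collecting terms gives P(t) = -6t³ - 3t² + 6t - 6.
Evaluating at t = 10: P(10) = -6246.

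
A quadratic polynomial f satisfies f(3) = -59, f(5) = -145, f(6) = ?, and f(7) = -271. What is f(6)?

The 3 known points determine the degree-2 polynomial uniquely.
Write f(n) = an^2 + bn + c. Substituting each data point gives a linear system:
  9a + 3b + c = -59
  25a + 5b + c = -145
  49a + 7b + c = -271
Solving the system yields a = -5, b = -3, c = -5.
So f(n) = -5n^2 - 3n - 5.
Then f(6) = -203.

-203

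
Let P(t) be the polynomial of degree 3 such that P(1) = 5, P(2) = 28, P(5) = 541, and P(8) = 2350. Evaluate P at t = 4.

266

Write P(t) = at^3 + bt^2 + ct + d. Substituting each data point gives a linear system:
  a + b + c + d = 5
  8a + 4b + 2c + d = 28
  125a + 25b + 5c + d = 541
  512a + 64b + 8c + d = 2350
Solving the system yields a = 5, b = -3, c = -3, d = 6.
So P(t) = 5t^3 - 3t^2 - 3t + 6.
Then P(4) = 266.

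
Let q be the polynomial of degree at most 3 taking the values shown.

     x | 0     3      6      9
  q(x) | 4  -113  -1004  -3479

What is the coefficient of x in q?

0

Write q(x) = ax^3 + bx^2 + cx + d. Substituting each data point gives a linear system:
  d = 4
  27a + 9b + 3c + d = -113
  216a + 36b + 6c + d = -1004
  729a + 81b + 9c + d = -3479
Solving the system yields a = -5, b = 2, c = 0, d = 4.
So q(x) = -5x³ + 2x² + 4.
The coefficient of x is 0.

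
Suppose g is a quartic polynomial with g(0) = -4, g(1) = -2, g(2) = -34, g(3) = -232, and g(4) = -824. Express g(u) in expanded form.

g(u) = -4u^4 + 2u^3 + 5u^2 - u - 4

Write g(u) = au^4 + bu^3 + cu^2 + du + e. Substituting each data point gives a linear system:
  e = -4
  a + b + c + d + e = -2
  16a + 8b + 4c + 2d + e = -34
  81a + 27b + 9c + 3d + e = -232
  256a + 64b + 16c + 4d + e = -824
Solving the system yields a = -4, b = 2, c = 5, d = -1, e = -4.
So g(u) = -4u^4 + 2u^3 + 5u^2 - u - 4.
Check: g(3) = -232. ✓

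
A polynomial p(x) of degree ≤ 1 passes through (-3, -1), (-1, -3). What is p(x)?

Using the Lagrange interpolation formula with nodes -3, -1:
  L_0(x) = (x + 1) / -2
  L_1(x) = (x + 3) / 2
Then p(x) = -1·L_0(x) - 3·L_1(x).
Expanding and collecting terms gives p(x) = -x - 4.
Check: p(-1) = -3. ✓

p(x) = -x - 4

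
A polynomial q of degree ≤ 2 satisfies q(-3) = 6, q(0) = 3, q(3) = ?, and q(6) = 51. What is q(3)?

18

On equispaced nodes a degree-2 polynomial has vanishing third forward difference, so
  - q(-3) + 3·q(0) - 3·q(3) + q(6) = 0.
Substituting the known values and solving for q(3):
  -3·q(3) = -54
  q(3) = 18.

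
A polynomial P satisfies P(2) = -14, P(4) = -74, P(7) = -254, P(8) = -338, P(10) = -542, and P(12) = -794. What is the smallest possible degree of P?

2

Divided differences on the nodes 2, 4, 7, 8, 10, 12:
  order 0: -14  -74  -254  -338  -542  -794
  order 1: -30  -60  -84  -102  -126
  order 2: -6  -6  -6  -6
  order 3: 0  0  0
  order 4: 0  0
  order 5: 0
The order-2 divided differences are all -6 (nonzero) and every higher order vanishes, so the data lies on a polynomial of degree exactly 2.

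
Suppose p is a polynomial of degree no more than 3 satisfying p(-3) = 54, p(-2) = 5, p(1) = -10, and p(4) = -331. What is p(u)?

p(u) = -4u^3 - 5u^2 + 2u - 3

Using the Lagrange interpolation formula with nodes -3, -2, 1, 4:
  L_0(u) = (u + 2)(u - 1)(u - 4) / -28
  L_1(u) = (u + 3)(u - 1)(u - 4) / 18
  L_2(u) = (u + 3)(u + 2)(u - 4) / -36
  L_3(u) = (u + 3)(u + 2)(u - 1) / 126
Then p(u) = 54·L_0(u) + 5·L_1(u) - 10·L_2(u) - 331·L_3(u).
Expanding and collecting terms gives p(u) = -4u³ - 5u² + 2u - 3.
Check: p(-2) = 5. ✓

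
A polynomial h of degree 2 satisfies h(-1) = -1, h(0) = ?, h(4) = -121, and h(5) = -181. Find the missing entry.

-1

The 3 known points determine the degree-2 polynomial uniquely.
Write h(u) = au^2 + bu + c. Substituting each data point gives a linear system:
  a - b + c = -1
  16a + 4b + c = -121
  25a + 5b + c = -181
Solving the system yields a = -6, b = -6, c = -1.
So h(u) = -6u^2 - 6u - 1.
Then h(0) = -1.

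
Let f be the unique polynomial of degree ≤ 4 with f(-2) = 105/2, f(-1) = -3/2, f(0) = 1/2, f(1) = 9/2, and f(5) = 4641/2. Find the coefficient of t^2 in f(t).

Write f(t) = at^4 + bt^3 + ct^2 + dt + e. Substituting each data point gives a linear system:
  16a - 8b + 4c - 2d + e = 105/2
  a - b + c - d + e = -3/2
  e = 1/2
  a + b + c + d + e = 9/2
  625a + 125b + 25c + 5d + e = 4641/2
Solving the system yields a = 4, b = -1, c = -3, d = 4, e = 1/2.
So f(t) = 4t⁴ - t³ - 3t² + 4t + 1/2.
The coefficient of t^2 is -3.

-3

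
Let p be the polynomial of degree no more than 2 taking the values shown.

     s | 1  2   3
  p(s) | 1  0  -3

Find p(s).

Write p(s) = as^2 + bs + c. Substituting each data point gives a linear system:
  a + b + c = 1
  4a + 2b + c = 0
  9a + 3b + c = -3
Solving the system yields a = -1, b = 2, c = 0.
So p(s) = -s^2 + 2s.
Check: p(2) = 0. ✓

p(s) = -s^2 + 2s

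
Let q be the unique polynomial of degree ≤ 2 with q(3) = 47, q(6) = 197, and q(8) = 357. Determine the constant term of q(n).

5

Write q(n) = an^2 + bn + c. Substituting each data point gives a linear system:
  9a + 3b + c = 47
  36a + 6b + c = 197
  64a + 8b + c = 357
Solving the system yields a = 6, b = -4, c = 5.
So q(n) = 6n^2 - 4n + 5.
The constant term is 5.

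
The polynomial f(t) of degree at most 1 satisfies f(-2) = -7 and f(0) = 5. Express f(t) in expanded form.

f(t) = 6t + 5

Write f(t) = at + b. Substituting each data point gives a linear system:
  -2a + b = -7
  b = 5
Solving the system yields a = 6, b = 5.
So f(t) = 6t + 5.
Check: f(-2) = -7. ✓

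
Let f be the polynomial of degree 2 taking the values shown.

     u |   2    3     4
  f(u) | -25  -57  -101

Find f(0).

Write f(u) = au^2 + bu + c. Substituting each data point gives a linear system:
  4a + 2b + c = -25
  9a + 3b + c = -57
  16a + 4b + c = -101
Solving the system yields a = -6, b = -2, c = 3.
So f(u) = -6u^2 - 2u + 3.
Then f(0) = 3.

3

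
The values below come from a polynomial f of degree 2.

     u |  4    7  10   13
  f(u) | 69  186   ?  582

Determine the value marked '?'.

On equispaced nodes a degree-2 polynomial has vanishing third forward difference, so
  - f(4) + 3·f(7) - 3·f(10) + f(13) = 0.
Substituting the known values and solving for f(10):
  -3·f(10) = -1071
  f(10) = 357.

357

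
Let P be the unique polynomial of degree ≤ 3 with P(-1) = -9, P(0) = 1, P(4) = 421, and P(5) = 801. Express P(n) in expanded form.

P(n) = 6n^3 + n^2 + 5n + 1

Using the Lagrange interpolation formula with nodes -1, 0, 4, 5:
  L_0(n) = n(n - 4)(n - 5) / -30
  L_1(n) = (n + 1)(n - 4)(n - 5) / 20
  L_2(n) = (n + 1)n(n - 5) / -20
  L_3(n) = (n + 1)n(n - 4) / 30
Then P(n) = -9·L_0(n) + 1·L_1(n) + 421·L_2(n) + 801·L_3(n).
Expanding and collecting terms gives P(n) = 6n^3 + n^2 + 5n + 1.
Check: P(4) = 421. ✓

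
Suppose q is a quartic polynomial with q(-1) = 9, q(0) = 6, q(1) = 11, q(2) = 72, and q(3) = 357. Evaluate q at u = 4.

1154

Using the Lagrange interpolation formula with nodes -1, 0, 1, 2, 3:
  L_0(u) = u(u - 1)(u - 2)(u - 3) / 24
  L_1(u) = (u + 1)(u - 1)(u - 2)(u - 3) / -6
  L_2(u) = (u + 1)u(u - 2)(u - 3) / 4
  L_3(u) = (u + 1)u(u - 1)(u - 3) / -6
  L_4(u) = (u + 1)u(u - 1)(u - 2) / 24
Then q(u) = 9·L_0(u) + 6·L_1(u) + 11·L_2(u) + 72·L_3(u) + 357·L_4(u).
Expanding and collecting terms gives q(u) = 5u⁴ - 2u³ - u² + 3u + 6.
Evaluating at u = 4: q(4) = 1154.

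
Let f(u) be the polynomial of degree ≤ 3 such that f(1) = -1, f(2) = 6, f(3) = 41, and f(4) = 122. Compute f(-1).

-3

Write f(u) = au^3 + bu^2 + cu + d. Substituting each data point gives a linear system:
  a + b + c + d = -1
  8a + 4b + 2c + d = 6
  27a + 9b + 3c + d = 41
  64a + 16b + 4c + d = 122
Solving the system yields a = 3, b = -4, c = -2, d = 2.
So f(u) = 3u^3 - 4u^2 - 2u + 2.
Then f(-1) = -3.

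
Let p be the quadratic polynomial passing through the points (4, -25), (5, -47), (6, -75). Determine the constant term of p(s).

Write p(s) = as^2 + bs + c. Substituting each data point gives a linear system:
  16a + 4b + c = -25
  25a + 5b + c = -47
  36a + 6b + c = -75
Solving the system yields a = -3, b = 5, c = 3.
So p(s) = -3s^2 + 5s + 3.
The constant term is 3.

3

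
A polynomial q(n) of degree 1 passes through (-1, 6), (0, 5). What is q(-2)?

7

Write q(n) = an + b. Substituting each data point gives a linear system:
  -a + b = 6
  b = 5
Solving the system yields a = -1, b = 5.
So q(n) = -n + 5.
Then q(-2) = 7.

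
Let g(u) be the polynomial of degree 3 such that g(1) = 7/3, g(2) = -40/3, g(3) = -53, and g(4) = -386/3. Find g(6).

-436

Write g(u) = au^3 + bu^2 + cu + d. Substituting each data point gives a linear system:
  a + b + c + d = 7/3
  8a + 4b + 2c + d = -40/3
  27a + 9b + 3c + d = -53
  64a + 16b + 4c + d = -386/3
Solving the system yields a = -2, b = 0, c = -5/3, d = 6.
So g(u) = -2u³ - (5/3)u + 6.
Then g(6) = -436.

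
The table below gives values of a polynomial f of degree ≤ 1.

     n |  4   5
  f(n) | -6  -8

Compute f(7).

-12

Using the Lagrange interpolation formula with nodes 4, 5:
  L_0(n) = (n - 5) / -1
  L_1(n) = (n - 4) / 1
Then f(n) = -6·L_0(n) - 8·L_1(n).
Expanding and collecting terms gives f(n) = -2n + 2.
Evaluating at n = 7: f(7) = -12.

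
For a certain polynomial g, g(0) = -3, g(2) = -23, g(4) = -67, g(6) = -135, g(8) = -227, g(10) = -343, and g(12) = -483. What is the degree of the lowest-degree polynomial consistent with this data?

2

Forward differences of the values at u = 0, 2, 4, 6, 8, 10, 12:
  g  : -3  -23  -67  -135  -227  -343  -483
  Δ  : -20  -44  -68  -92  -116  -140
  Δ^2: -24  -24  -24  -24  -24
  Δ^3: 0  0  0  0
  Δ^4: 0  0  0
  Δ^5: 0  0
  Δ^6: 0
The second differences are constant (-24) and nonzero, while all higher differences vanish, so the minimal degree is 2.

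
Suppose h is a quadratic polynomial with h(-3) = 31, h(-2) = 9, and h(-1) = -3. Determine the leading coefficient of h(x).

5

Write h(x) = ax^2 + bx + c. Substituting each data point gives a linear system:
  9a - 3b + c = 31
  4a - 2b + c = 9
  a - b + c = -3
Solving the system yields a = 5, b = 3, c = -5.
So h(x) = 5x^2 + 3x - 5.
The leading coefficient is 5.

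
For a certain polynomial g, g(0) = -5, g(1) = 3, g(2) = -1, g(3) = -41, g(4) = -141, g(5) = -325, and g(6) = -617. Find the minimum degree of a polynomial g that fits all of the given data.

Forward differences of the values at u = 0, 1, 2, 3, 4, 5, 6:
  g  : -5  3  -1  -41  -141  -325  -617
  Δ  : 8  -4  -40  -100  -184  -292
  Δ^2: -12  -36  -60  -84  -108
  Δ^3: -24  -24  -24  -24
  Δ^4: 0  0  0
  Δ^5: 0  0
  Δ^6: 0
The third differences are constant (-24) and nonzero, while all higher differences vanish, so the minimal degree is 3.

3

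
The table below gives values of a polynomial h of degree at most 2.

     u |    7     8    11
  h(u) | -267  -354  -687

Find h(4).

Write h(u) = au^2 + bu + c. Substituting each data point gives a linear system:
  49a + 7b + c = -267
  64a + 8b + c = -354
  121a + 11b + c = -687
Solving the system yields a = -6, b = 3, c = 6.
So h(u) = -6u^2 + 3u + 6.
Then h(4) = -78.

-78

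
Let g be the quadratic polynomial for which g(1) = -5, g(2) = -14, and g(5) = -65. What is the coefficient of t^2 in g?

Write g(t) = at^2 + bt + c. Substituting each data point gives a linear system:
  a + b + c = -5
  4a + 2b + c = -14
  25a + 5b + c = -65
Solving the system yields a = -2, b = -3, c = 0.
So g(t) = -2t^2 - 3t.
The leading coefficient is -2.

-2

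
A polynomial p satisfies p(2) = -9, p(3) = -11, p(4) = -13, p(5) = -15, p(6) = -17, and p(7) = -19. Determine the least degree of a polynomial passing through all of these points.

1

Forward differences of the values at x = 2, 3, 4, 5, 6, 7:
  p  : -9  -11  -13  -15  -17  -19
  Δ  : -2  -2  -2  -2  -2
  Δ^2: 0  0  0  0
  Δ^3: 0  0  0
  Δ^4: 0  0
  Δ^5: 0
The first differences are constant (-2) and nonzero, while all higher differences vanish, so the minimal degree is 1.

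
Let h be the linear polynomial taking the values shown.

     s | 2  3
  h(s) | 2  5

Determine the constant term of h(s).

Write h(s) = as + b. Substituting each data point gives a linear system:
  2a + b = 2
  3a + b = 5
Solving the system yields a = 3, b = -4.
So h(s) = 3s - 4.
The constant term is -4.

-4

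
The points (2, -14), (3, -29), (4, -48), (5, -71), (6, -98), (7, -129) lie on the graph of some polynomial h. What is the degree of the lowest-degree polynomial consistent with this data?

Forward differences of the values at n = 2, 3, 4, 5, 6, 7:
  h  : -14  -29  -48  -71  -98  -129
  Δ  : -15  -19  -23  -27  -31
  Δ^2: -4  -4  -4  -4
  Δ^3: 0  0  0
  Δ^4: 0  0
  Δ^5: 0
The second differences are constant (-4) and nonzero, while all higher differences vanish, so the minimal degree is 2.

2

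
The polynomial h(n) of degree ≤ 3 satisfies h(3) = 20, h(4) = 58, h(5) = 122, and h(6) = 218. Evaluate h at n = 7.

Write h(n) = an^3 + bn^2 + cn + d. Substituting each data point gives a linear system:
  27a + 9b + 3c + d = 20
  64a + 16b + 4c + d = 58
  125a + 25b + 5c + d = 122
  216a + 36b + 6c + d = 218
Solving the system yields a = 1, b = 1, c = -6, d = 2.
So h(n) = n^3 + n^2 - 6n + 2.
Then h(7) = 352.

352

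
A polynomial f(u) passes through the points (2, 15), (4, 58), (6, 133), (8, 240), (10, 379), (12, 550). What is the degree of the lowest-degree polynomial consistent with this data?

2

Forward differences of the values at u = 2, 4, 6, 8, 10, 12:
  f  : 15  58  133  240  379  550
  Δ  : 43  75  107  139  171
  Δ^2: 32  32  32  32
  Δ^3: 0  0  0
  Δ^4: 0  0
  Δ^5: 0
The second differences are constant (32) and nonzero, while all higher differences vanish, so the minimal degree is 2.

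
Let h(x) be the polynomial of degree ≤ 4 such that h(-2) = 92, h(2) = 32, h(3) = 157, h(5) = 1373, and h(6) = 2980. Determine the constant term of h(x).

-2

Write h(x) = ax^4 + bx^3 + cx^2 + dx + e. Substituting each data point gives a linear system:
  16a - 8b + 4c - 2d + e = 92
  16a + 8b + 4c + 2d + e = 32
  81a + 27b + 9c + 3d + e = 157
  625a + 125b + 25c + 5d + e = 1373
  1296a + 216b + 36c + 6d + e = 2980
Solving the system yields a = 3, b = -5, c = 4, d = 5, e = -2.
So h(x) = 3x^4 - 5x^3 + 4x^2 + 5x - 2.
The constant term is -2.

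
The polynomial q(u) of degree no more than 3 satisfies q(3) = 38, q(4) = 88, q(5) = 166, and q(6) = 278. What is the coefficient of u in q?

Write q(u) = au^3 + bu^2 + cu + d. Substituting each data point gives a linear system:
  27a + 9b + 3c + d = 38
  64a + 16b + 4c + d = 88
  125a + 25b + 5c + d = 166
  216a + 36b + 6c + d = 278
Solving the system yields a = 1, b = 2, c = -1, d = -4.
So q(u) = u³ + 2u² - u - 4.
The coefficient of u is -1.

-1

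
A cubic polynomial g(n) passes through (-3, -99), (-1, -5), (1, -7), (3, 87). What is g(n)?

g(n) = 4n^3 - 5n - 6

Using the Lagrange interpolation formula with nodes -3, -1, 1, 3:
  L_0(n) = (n + 1)(n - 1)(n - 3) / -48
  L_1(n) = (n + 3)(n - 1)(n - 3) / 16
  L_2(n) = (n + 3)(n + 1)(n - 3) / -16
  L_3(n) = (n + 3)(n + 1)(n - 1) / 48
Then g(n) = -99·L_0(n) - 5·L_1(n) - 7·L_2(n) + 87·L_3(n).
Expanding and collecting terms gives g(n) = 4n³ - 5n - 6.
Check: g(3) = 87. ✓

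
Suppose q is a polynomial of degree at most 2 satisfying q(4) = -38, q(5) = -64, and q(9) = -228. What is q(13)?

Using the Lagrange interpolation formula with nodes 4, 5, 9:
  L_0(s) = (s - 5)(s - 9) / 5
  L_1(s) = (s - 4)(s - 9) / -4
  L_2(s) = (s - 4)(s - 5) / 20
Then q(s) = -38·L_0(s) - 64·L_1(s) - 228·L_2(s).
Expanding and collecting terms gives q(s) = -3s^2 + s + 6.
Evaluating at s = 13: q(13) = -488.

-488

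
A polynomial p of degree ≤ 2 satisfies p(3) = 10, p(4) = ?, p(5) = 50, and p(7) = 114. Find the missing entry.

27

The 3 known points determine the degree-2 polynomial uniquely.
Write p(s) = as^2 + bs + c. Substituting each data point gives a linear system:
  9a + 3b + c = 10
  25a + 5b + c = 50
  49a + 7b + c = 114
Solving the system yields a = 3, b = -4, c = -5.
So p(s) = 3s^2 - 4s - 5.
Then p(4) = 27.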